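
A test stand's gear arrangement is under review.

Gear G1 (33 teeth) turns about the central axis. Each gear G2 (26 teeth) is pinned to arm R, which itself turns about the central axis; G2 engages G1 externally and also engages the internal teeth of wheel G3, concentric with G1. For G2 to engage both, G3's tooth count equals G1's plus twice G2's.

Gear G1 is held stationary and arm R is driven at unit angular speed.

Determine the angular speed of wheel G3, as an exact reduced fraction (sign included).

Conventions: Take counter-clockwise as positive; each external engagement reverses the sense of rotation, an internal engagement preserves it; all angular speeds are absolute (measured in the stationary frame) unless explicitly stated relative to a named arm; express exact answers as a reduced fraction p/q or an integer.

118/85

class = planetary set [G3 = 33+2·26 = 85; Willis about the carrier]
ring teeth: 33 + 2·26 = 85
33(ω_sun−ω_arm) = −85(ω_ring−ω_arm),  ω_sun = 0, ω_arm = 1
ω_ring = 1 − (33/85)(0−1) = 118/85
exact speed ratio = 118/85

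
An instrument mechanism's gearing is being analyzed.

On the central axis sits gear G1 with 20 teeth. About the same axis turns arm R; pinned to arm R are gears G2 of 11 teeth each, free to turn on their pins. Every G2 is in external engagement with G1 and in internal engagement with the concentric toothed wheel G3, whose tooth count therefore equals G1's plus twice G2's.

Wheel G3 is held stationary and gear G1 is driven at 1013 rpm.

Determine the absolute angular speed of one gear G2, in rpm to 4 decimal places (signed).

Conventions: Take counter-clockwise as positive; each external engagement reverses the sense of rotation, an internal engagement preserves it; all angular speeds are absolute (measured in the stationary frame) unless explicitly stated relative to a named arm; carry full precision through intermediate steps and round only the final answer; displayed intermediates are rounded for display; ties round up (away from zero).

planetary set (20T centre, 11T on arm, 42T internal) — Willis relation
normalise by the input: solve with ω_sun = 1, then scale by 1013 rpm
ring teeth: 20 + 2·11 = 42
20(ω_sun−ω_arm) = −42(ω_ring−ω_arm),  ω_ring = 0, ω_sun = 1
20(1−ω_arm) = −42(0−ω_arm)  ⇒  62·ω_arm = 20  ⇒  ω_arm = 10/31
sun–planet mesh: 20·(1−10/31) = −11·(ω_p−ω_arm)  ⇒  ω_p−ω_arm = -420/341
ω_p = 10/31 − 420/341 = -10/11
scale: ω_p = -10/11 × 1013 rpm = -920.9091 rpm

-920.9091 rpm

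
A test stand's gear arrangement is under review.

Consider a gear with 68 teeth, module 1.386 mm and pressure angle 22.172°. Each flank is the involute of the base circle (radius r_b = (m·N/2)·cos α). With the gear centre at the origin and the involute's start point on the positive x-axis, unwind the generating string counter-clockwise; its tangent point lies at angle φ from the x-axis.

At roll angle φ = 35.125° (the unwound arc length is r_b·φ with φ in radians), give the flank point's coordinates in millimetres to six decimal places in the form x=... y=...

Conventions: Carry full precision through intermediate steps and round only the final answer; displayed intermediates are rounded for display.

x=51.085300 y=3.227218

single-mesh involute tooth geometry (68T wheel at module 1.386)
pitch radius r_p = m·N/2 = 1.386·68/2 = 47.124000
base radius r_b = r_p·cos α = 47.124000·cos 22.172° = 43.639422
roll angle φ = 35.125° = 0.61304690 rad
x = r_b·(cos φ + φ·sin φ) = 51.085300
y = r_b·(sin φ − φ·cos φ) = 3.227218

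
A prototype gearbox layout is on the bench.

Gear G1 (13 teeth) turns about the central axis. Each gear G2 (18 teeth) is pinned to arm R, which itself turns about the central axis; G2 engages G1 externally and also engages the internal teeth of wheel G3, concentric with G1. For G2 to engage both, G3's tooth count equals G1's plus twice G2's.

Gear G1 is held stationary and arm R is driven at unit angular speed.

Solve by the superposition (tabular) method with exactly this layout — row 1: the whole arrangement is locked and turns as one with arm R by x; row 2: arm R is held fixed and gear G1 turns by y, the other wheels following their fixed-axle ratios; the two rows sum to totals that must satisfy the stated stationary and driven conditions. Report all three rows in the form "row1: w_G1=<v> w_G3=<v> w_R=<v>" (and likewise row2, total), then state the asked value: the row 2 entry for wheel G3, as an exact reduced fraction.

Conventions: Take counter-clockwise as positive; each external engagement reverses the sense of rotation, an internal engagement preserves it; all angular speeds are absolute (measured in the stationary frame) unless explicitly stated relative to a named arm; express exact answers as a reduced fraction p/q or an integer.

topology: planetary set — G1 13T / G2 18T / G3 49T, arm = carrier (Willis)
superposition row 1 [locked train]: every member turns x
row 2: sun turns y, ring = −(13/49)·y, arm 0
boundary: total ω_sun = x + y = 0 and total ω_arm = x = 1  ⇒  y = -1, x = 1
row 2 ring = −(13/49)·(-1) = 13/49
totals (row 1 + row 2): sun 1 + (-1) = 0, ring 1 + 13/49 = 62/49, arm 1 + 0 = 1
asked cell (row2, ring) = 13/49

row1: w_G1=1 w_G3=1 w_R=1
row2: w_G1=-1 w_G3=13/49 w_R=0
total: w_G1=0 w_G3=62/49 w_R=1
asked value: 13/49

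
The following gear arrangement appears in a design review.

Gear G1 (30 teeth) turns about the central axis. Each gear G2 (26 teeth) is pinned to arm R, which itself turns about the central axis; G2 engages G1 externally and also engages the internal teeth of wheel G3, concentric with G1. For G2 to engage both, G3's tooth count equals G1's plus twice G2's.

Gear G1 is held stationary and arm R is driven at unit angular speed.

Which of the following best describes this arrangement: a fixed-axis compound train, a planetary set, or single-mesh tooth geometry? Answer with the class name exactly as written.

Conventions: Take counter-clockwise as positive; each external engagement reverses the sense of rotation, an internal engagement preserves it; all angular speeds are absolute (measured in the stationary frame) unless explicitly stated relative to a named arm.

class = planetary set [G3 = 30+2·26 = 82; Willis about the carrier]
classification: planetary set

planetary set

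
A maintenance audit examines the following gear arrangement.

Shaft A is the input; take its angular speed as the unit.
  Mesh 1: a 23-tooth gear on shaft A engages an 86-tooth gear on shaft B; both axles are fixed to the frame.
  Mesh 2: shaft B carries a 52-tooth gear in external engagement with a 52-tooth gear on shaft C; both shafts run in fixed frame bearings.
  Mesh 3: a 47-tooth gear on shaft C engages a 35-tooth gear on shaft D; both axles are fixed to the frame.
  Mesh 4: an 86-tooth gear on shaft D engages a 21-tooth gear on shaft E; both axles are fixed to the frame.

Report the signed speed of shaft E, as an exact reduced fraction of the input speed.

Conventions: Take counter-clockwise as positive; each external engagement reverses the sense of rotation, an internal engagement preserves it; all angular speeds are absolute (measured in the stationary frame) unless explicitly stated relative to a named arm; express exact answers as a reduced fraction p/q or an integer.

4-mesh fixed-axis compound train (all bearings frame-fixed)
mesh 1 [23T→86T]: |ω|/ω_in = 1×23/86 = 23/86, sense flips to −
mesh 2 [52T→52T]: |ω|/ω_in = (23/86)×52/52 = 23/86, sense flips to +
mesh 3 [47T→35T]: |ω|/ω_in = (23/86)×47/35 = 1081/3010, sense flips to −
mesh 4 [86T→21T]: |ω|/ω_in = (1081/3010)×86/21 = 1081/735, sense flips to +
signed output speed (× input speed) = 1081/735

1081/735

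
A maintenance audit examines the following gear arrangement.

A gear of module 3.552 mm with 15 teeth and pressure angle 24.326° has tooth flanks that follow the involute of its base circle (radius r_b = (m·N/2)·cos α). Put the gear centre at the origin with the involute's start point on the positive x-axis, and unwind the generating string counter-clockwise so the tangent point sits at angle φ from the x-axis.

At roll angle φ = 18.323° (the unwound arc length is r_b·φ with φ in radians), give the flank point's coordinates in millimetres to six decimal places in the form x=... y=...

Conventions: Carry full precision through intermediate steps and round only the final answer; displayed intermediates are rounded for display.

x=25.484540 y=0.261944

topology: single-mesh involute geometry — m = 3.552, N = 15
pitch radius r_p = m·N/2 = 3.552·15/2 = 26.640000
base radius r_b = r_p·cos α = 26.640000·cos 24.326° = 24.274806
roll angle φ = 18.323° = 0.31979668 rad
x = r_b·(cos φ + φ·sin φ) = 25.484540
y = r_b·(sin φ − φ·cos φ) = 0.261944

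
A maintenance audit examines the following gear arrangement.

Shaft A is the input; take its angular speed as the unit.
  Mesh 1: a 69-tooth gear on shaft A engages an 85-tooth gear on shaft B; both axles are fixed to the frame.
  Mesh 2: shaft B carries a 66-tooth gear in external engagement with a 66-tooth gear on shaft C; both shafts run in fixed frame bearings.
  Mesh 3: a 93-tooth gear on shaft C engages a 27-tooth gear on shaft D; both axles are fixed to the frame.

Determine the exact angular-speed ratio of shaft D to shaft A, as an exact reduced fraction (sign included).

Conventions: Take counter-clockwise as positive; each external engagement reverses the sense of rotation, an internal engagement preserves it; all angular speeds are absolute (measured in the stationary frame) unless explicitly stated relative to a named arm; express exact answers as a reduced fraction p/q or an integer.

-713/255

class = fixed-axis compound train [3 meshes; 3 ratios multiply, 3 sense flips]
mesh 1 [69T→85T]: running ratio 69/85, sense −
mesh 2 [66T→66T]: running ratio 69/85, sense +
mesh 3 [93T→27T]: running ratio 713/255, sense −
ω_out/ω_in = -713/255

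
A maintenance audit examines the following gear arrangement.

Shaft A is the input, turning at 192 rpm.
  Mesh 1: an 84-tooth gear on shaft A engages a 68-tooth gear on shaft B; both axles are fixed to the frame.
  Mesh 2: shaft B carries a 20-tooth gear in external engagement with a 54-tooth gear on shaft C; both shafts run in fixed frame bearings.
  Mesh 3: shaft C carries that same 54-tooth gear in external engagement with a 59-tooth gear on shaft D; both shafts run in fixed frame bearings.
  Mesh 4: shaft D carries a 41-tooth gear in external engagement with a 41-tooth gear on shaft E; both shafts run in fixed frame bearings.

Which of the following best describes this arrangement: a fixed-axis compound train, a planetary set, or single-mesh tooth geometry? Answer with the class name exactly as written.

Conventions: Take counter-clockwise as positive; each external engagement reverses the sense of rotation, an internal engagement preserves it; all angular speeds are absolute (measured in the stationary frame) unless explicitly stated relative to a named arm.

recognized (5 fixed axles, 4 meshes): fixed-axis compound train
classification: fixed-axis compound train

fixed-axis compound train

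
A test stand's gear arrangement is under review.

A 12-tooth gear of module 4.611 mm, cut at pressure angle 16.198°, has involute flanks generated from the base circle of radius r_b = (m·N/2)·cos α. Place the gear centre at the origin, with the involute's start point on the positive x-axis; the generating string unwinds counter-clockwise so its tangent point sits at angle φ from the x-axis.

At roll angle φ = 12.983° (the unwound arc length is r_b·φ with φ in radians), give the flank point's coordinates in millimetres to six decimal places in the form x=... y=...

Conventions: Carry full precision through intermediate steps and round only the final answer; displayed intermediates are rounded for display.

class = single-mesh tooth geometry [base-circle involute, m = 4.611, 12T]
pitch radius r_p = m·N/2 = 4.611·12/2 = 27.666000
base radius r_b = r_p·cos α = 27.666000·cos 16.198° = 26.567755
roll angle φ = 12.983° = 0.22659610 rad
x = r_b·(cos φ + φ·sin φ) = 27.241095
y = r_b·(sin φ − φ·cos φ) = 0.102508

x=27.241095 y=0.102508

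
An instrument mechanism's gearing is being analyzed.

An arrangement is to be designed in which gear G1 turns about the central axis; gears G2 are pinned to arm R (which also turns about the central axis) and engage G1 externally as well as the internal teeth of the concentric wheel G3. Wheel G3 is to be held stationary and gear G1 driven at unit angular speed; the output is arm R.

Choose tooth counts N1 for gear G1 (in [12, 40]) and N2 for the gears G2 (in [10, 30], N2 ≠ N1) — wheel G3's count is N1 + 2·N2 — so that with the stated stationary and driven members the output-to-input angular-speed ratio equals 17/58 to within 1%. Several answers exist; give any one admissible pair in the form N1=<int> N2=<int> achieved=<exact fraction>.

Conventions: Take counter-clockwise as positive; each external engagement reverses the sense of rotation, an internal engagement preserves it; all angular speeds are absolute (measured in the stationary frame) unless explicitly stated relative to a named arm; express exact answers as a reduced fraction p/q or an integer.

class = planetary set [ratio 17/58 wanted; Willis about the carrier]
Willis with ω_ring = 0: ω_arm/ω_sun = N1/(N1+N3); set equal to 17/58  ⇒  N3/N1 = 1/(17/58) − 1 = 41/17
N3 = N1 + 2·N2  ⇒  N2/N1 = (N3/N1 − 1)/2 = (41/17 − 1)/2 = 12/17
smallest multiple with N1 ≥ 12 and N2 ≥ 10: k = 1  ⇒  N1 = 1·17 = 17, N2 = 1·12 = 12 (N1 ≤ 40, N2 ≤ 30, N2 ≠ N1 ✓), N3 = 17 + 2·12 = 41
check: N1/(N1+N3) with N1 = 17, N3 = 41 gives 17/58; |achieved − target| = 0 ≤ 17/5800 ✓

N1=17 N2=12 achieved=17/58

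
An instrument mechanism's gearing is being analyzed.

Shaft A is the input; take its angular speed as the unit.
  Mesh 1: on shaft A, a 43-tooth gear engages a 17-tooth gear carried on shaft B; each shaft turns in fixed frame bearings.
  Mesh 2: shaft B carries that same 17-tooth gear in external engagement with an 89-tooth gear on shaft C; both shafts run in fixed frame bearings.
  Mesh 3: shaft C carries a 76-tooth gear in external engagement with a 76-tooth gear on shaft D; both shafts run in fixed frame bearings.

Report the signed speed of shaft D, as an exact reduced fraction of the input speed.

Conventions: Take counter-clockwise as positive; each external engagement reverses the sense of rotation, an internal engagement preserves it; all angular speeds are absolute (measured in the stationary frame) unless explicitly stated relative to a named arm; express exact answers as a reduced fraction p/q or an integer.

3-mesh fixed-axis compound train (all bearings frame-fixed)
mesh 1 [43T→17T]: |ω|/ω_in = 1×43/17 = 43/17, sense flips to −
mesh 2 [17T→89T]: |ω|/ω_in = (43/17)×17/89 = 43/89, sense flips to +
mesh 3 [76T→76T]: |ω|/ω_in = (43/89)×76/76 = 43/89, sense flips to −
signed output speed (× input speed) = -43/89

-43/89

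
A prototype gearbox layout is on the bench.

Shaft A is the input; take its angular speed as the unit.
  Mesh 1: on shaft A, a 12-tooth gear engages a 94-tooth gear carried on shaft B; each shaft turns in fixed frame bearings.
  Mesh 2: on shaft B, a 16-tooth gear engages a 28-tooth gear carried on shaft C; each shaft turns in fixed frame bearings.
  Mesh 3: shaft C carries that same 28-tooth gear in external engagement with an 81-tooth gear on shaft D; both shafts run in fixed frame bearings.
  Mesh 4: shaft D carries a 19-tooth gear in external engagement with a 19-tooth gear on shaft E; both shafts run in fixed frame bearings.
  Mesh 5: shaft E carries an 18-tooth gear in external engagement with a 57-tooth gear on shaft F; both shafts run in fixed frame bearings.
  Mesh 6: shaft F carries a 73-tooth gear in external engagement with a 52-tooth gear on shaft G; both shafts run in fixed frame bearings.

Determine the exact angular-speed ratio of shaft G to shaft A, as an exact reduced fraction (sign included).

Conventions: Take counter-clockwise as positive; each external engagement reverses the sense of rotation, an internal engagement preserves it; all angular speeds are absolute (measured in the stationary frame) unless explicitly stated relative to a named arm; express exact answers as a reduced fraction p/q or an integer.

class = fixed-axis compound train [6 meshes; 6 ratios multiply, 6 sense flips]
mesh 1 [12T→94T]: running ratio 6/47, sense −
mesh 2 [16T→28T]: running ratio 24/329, sense +
mesh 3 [28T→81T]: running ratio 32/1269, sense −
mesh 4 [19T→19T]: running ratio 32/1269, sense +
mesh 5 [18T→57T]: running ratio 64/8037, sense −
mesh 6 [73T→52T]: running ratio 1168/104481, sense +
ω_out/ω_in = 1168/104481

1168/104481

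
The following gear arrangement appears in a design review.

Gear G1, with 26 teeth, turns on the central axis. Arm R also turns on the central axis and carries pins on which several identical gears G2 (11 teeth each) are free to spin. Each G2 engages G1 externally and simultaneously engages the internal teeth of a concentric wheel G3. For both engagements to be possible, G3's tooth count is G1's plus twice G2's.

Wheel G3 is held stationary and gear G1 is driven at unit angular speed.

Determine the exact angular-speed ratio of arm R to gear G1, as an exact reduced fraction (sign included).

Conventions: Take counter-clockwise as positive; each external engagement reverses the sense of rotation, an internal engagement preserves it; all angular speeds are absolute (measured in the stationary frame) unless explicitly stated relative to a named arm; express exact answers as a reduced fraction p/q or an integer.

13/37

topology: planetary set — G1 26T / G2 11T / G3 48T, arm = carrier (Willis)
ring teeth: 26 + 2·11 = 48
26(ω_sun−ω_arm) = −48(ω_ring−ω_arm),  ω_ring = 0, ω_sun = 1
26(1−ω_arm) = −48(0−ω_arm)  ⇒  74·ω_arm = 26  ⇒  ω_arm = 13/37
ω_out/ω_in = 13/37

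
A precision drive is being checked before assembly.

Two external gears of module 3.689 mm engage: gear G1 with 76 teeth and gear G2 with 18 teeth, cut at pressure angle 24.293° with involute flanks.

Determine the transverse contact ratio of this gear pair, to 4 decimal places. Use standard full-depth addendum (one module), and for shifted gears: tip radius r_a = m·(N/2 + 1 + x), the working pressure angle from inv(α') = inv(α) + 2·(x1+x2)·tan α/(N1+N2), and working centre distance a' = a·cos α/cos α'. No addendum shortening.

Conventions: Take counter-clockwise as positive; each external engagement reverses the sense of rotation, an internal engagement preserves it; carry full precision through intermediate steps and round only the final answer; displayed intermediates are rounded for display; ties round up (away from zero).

1.5055

single-mesh involute tooth geometry (76T engaging 18T at module 3.689)
base radii: r_b1 = 127.769381, r_b2 = 30.261169
tip radii: r_a1 = 143.871000, r_a2 = 36.890000
no profile shift: α' = α, a' = a
action lengths: √(r_a1²−r_b1²) = 66.135088, √(r_a2²−r_b2²) = 21.098193
base pitch p_b = π·m·cos α = 10.563141
CR = (66.135088 + 21.098193 − 173.383000·sin 24.29300°)/10.563141 = 1.505518
contact ratio ≈ 1.5055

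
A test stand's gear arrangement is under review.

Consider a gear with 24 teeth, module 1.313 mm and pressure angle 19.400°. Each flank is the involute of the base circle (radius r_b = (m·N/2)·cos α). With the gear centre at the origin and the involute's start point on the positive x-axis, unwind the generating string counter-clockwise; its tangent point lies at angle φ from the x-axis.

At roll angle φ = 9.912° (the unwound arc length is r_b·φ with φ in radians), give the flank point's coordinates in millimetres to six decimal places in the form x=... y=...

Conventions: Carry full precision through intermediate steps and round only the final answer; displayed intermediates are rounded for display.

x=15.082141 y=0.025571

class = single-mesh tooth geometry [base-circle involute, m = 1.313, 24T]
pitch radius r_p = m·N/2 = 1.313·24/2 = 15.756000
base radius r_b = r_p·cos α = 15.756000·cos 19.400° = 14.861416
roll angle φ = 9.912° = 0.17299704 rad
x = r_b·(cos φ + φ·sin φ) = 15.082141
y = r_b·(sin φ − φ·cos φ) = 0.025571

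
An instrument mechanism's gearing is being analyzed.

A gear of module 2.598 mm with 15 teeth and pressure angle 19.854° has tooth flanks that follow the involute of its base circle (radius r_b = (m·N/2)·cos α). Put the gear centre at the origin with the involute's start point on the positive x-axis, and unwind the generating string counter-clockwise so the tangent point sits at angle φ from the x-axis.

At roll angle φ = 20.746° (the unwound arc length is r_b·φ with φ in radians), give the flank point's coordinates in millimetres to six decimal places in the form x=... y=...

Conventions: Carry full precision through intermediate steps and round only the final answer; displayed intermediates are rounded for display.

recognized (one wheel, involute flank): single-mesh tooth geometry, m = 2.598, N = 15
pitch radius r_p = m·N/2 = 2.598·15/2 = 19.485000
base radius r_b = r_p·cos α = 19.485000·cos 19.854° = 18.326833
roll angle φ = 20.746° = 0.36208601 rad
x = r_b·(cos φ + φ·sin φ) = 19.489123
y = r_b·(sin φ − φ·cos φ) = 0.286218

x=19.489123 y=0.286218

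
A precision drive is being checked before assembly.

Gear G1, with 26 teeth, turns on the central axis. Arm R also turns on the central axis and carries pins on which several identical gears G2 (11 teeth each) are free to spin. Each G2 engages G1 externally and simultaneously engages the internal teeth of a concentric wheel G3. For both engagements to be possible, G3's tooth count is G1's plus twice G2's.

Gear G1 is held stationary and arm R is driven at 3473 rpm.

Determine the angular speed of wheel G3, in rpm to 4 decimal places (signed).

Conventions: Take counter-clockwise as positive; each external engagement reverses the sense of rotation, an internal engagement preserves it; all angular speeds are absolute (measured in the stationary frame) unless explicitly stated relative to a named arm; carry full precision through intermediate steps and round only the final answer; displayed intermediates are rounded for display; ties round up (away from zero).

+5354.2083 rpm

topology: planetary set — G1 26T / G2 11T / G3 48T, arm = carrier (Willis)
normalise by the input: solve with ω_arm = 1, then scale by 3473 rpm
ring teeth: 26 + 2·11 = 48
26(ω_sun−ω_arm) = −48(ω_ring−ω_arm),  ω_sun = 0, ω_arm = 1
ω_ring = 1 − (26/48)(0−1) = 37/24
scale: ω_ring = 37/24 × 3473 rpm = +5354.2083 rpm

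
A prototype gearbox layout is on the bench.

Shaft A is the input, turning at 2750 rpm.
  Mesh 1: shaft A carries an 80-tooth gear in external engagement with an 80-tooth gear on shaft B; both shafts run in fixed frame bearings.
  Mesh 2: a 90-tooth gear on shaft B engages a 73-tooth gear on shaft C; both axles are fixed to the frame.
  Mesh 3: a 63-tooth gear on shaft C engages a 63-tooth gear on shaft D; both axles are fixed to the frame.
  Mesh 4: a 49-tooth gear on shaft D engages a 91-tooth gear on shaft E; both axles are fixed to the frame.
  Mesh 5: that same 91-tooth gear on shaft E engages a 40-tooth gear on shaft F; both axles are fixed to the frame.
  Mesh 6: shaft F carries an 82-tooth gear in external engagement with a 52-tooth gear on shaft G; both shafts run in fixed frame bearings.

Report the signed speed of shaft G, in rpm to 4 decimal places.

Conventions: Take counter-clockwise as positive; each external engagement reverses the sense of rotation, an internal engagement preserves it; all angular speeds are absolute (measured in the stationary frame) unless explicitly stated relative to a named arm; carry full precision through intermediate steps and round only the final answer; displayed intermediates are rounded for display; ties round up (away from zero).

topology: fixed-axis compound train — 6 meshes, A→G
mesh 1 [80T→80T]: ω = 2750.0000×80/80 = 2750.0000 rpm, sense flips to −
mesh 2 [90T→73T]: ω = 2750.0000×90/73 = 3390.4110 rpm, sense flips to +
mesh 3 [63T→63T]: ω = 3390.4110×63/63 = 3390.4110 rpm, sense flips to −
mesh 4 [49T→91T]: ω = 3390.4110×49/91 = 1825.6059 rpm, sense flips to +
mesh 5 [91T→40T]: ω = 1825.6059×91/40 = 4153.2534 rpm, sense flips to −
mesh 6 [82T→52T]: ω = 4153.2534×82/52 = 6549.3612 rpm, sense flips to +
signed output speed = +6549.3612 rpm

+6549.3612 rpm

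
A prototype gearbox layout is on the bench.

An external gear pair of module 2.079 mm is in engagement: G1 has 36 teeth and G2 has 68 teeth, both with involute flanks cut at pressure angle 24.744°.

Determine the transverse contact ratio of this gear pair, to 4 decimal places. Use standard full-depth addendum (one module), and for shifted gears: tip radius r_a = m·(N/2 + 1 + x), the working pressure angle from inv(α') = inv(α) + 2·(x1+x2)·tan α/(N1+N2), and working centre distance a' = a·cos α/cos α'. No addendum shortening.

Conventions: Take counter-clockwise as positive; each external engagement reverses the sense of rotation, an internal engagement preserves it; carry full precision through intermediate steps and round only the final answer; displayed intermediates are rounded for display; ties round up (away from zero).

class = single-mesh tooth geometry [involute pair 36T × 68T, m = 2.079]
base radii: r_b1 = 33.986174, r_b2 = 64.196107
tip radii: r_a1 = 39.501000, r_a2 = 72.765000
no profile shift: α' = α, a' = a
action lengths: √(r_a1²−r_b1²) = 20.131293, √(r_a2²−r_b2²) = 34.257920
base pitch p_b = π·m·cos α = 5.931706
CR = (20.131293 + 34.257920 − 108.108000·sin 24.74400°)/5.931706 = 1.540708
contact ratio ≈ 1.5407

1.5407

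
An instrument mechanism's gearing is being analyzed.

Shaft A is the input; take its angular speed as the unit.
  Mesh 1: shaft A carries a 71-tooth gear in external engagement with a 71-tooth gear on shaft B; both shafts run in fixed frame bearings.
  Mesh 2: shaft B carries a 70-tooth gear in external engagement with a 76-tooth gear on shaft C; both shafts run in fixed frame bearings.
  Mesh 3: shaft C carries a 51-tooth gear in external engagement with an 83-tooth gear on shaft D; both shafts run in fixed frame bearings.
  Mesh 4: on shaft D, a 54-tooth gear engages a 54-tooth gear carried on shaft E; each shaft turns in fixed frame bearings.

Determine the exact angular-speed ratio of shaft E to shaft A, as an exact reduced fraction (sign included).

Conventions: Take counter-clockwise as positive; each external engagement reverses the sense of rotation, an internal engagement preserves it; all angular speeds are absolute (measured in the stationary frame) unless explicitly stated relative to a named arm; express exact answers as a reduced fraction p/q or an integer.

1785/3154

class = fixed-axis compound train [4 meshes; 4 ratios multiply, 4 sense flips]
mesh 1 [71T→71T]: running ratio 1, sense −
mesh 2 [70T→76T]: running ratio 35/38, sense +
mesh 3 [51T→83T]: running ratio 1785/3154, sense −
mesh 4 [54T→54T]: running ratio 1785/3154, sense +
ω_out/ω_in = 1785/3154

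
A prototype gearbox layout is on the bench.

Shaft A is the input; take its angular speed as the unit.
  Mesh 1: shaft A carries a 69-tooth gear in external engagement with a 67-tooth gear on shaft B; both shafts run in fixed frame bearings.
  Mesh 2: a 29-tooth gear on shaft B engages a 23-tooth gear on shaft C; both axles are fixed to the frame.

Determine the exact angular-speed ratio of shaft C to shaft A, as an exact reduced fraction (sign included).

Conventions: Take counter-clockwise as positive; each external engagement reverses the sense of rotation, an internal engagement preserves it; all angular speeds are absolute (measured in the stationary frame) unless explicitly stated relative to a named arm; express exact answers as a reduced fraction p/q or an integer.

87/67

class = fixed-axis compound train [2 meshes; 2 ratios multiply, 2 sense flips]
mesh 1 [69T→67T]: running ratio 69/67, sense −
mesh 2 [29T→23T]: running ratio 87/67, sense +
ω_out/ω_in = 87/67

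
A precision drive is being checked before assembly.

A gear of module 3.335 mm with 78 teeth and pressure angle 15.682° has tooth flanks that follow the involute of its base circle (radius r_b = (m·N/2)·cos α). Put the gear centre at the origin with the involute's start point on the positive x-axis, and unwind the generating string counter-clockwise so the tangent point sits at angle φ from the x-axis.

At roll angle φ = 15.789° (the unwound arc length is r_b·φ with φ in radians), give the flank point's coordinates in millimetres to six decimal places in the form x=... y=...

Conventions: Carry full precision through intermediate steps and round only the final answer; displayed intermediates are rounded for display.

x=129.888333 y=0.866880

class = single-mesh tooth geometry [base-circle involute, m = 3.335, 78T]
pitch radius r_p = m·N/2 = 3.335·78/2 = 130.065000
base radius r_b = r_p·cos α = 130.065000·cos 15.682° = 125.223553
roll angle φ = 15.789° = 0.27557004 rad
x = r_b·(cos φ + φ·sin φ) = 129.888333
y = r_b·(sin φ − φ·cos φ) = 0.866880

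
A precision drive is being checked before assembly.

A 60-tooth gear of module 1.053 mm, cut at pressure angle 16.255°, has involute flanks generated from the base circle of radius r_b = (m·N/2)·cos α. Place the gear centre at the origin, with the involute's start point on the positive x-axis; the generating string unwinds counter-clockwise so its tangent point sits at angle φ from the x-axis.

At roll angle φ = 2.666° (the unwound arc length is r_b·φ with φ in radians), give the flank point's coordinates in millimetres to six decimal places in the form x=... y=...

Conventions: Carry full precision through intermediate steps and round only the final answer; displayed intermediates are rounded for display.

x=30.360016 y=0.001018

single-mesh involute tooth geometry (60T wheel at module 1.053)
pitch radius r_p = m·N/2 = 1.053·60/2 = 31.590000
base radius r_b = r_p·cos α = 31.590000·cos 16.255° = 30.327203
roll angle φ = 2.666° = 0.04653048 rad
x = r_b·(cos φ + φ·sin φ) = 30.360016
y = r_b·(sin φ − φ·cos φ) = 0.001018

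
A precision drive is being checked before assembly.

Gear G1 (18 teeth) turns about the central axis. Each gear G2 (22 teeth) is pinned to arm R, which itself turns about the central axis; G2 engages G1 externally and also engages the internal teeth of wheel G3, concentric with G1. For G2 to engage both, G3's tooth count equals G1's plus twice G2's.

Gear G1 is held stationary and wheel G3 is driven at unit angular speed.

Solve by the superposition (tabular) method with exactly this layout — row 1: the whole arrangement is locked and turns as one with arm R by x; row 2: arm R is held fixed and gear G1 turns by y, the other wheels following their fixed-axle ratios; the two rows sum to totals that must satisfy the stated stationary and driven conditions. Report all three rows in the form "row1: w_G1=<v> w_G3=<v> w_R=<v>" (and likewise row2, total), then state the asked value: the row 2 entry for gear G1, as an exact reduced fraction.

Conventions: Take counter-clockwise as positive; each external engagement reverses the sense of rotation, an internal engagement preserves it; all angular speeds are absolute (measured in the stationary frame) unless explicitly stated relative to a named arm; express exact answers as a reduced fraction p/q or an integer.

row1: w_G1=31/40 w_G3=31/40 w_R=31/40
row2: w_G1=-31/40 w_G3=9/40 w_R=0
total: w_G1=0 w_G3=1 w_R=31/40
asked value: -31/40

topology: planetary set — G1 18T / G2 22T / G3 62T, arm = carrier (Willis)
row 1: whole set turns with the arm by x
row 2 (arm held, sun turns y): ω_ring = −(18/62)·y, ω_arm = 0
boundary: total ω_sun = x + y = 0 and total ω_ring = x − (18/62)·y = 1  ⇒  y = -31/40, x = 31/40
row 2 ring = −(18/62)·(-31/40) = 9/40
totals (row 1 + row 2): sun 31/40 + (-31/40) = 0, ring 31/40 + 9/40 = 1, arm 31/40 + 0 = 31/40
asked cell (row2, sun) = -31/40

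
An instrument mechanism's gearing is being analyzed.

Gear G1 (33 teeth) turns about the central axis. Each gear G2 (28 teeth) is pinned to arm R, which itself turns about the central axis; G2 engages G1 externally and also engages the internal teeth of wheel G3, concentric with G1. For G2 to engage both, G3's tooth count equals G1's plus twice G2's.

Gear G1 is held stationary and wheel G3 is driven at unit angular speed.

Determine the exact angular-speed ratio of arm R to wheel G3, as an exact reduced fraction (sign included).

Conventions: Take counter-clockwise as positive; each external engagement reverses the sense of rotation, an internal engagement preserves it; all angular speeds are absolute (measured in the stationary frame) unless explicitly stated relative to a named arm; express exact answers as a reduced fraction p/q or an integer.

89/122

recognized (axles ride arm R): planetary set, 33/28/89 teeth
ring teeth: 33 + 2·28 = 89
33(ω_sun−ω_arm) = −89(ω_ring−ω_arm),  ω_sun = 0, ω_ring = 1
33(0−ω_arm) = −89(1−ω_arm)  ⇒  122·ω_arm = 89  ⇒  ω_arm = 89/122
ω_out/ω_in = 89/122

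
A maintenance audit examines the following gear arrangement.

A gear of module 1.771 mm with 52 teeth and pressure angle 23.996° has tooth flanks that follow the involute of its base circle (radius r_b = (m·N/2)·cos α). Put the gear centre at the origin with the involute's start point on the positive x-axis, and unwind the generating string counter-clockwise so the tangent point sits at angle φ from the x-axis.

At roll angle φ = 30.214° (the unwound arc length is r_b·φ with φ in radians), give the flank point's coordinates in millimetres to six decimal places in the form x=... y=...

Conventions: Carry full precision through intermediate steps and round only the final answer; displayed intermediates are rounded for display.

x=47.514975 y=1.999612

single-mesh involute tooth geometry (52T wheel at module 1.771)
pitch radius r_p = m·N/2 = 1.771·52/2 = 46.046000
base radius r_b = r_p·cos α = 46.046000·cos 23.996° = 42.066422
roll angle φ = 30.214° = 0.52733378 rad
x = r_b·(cos φ + φ·sin φ) = 47.514975
y = r_b·(sin φ − φ·cos φ) = 1.999612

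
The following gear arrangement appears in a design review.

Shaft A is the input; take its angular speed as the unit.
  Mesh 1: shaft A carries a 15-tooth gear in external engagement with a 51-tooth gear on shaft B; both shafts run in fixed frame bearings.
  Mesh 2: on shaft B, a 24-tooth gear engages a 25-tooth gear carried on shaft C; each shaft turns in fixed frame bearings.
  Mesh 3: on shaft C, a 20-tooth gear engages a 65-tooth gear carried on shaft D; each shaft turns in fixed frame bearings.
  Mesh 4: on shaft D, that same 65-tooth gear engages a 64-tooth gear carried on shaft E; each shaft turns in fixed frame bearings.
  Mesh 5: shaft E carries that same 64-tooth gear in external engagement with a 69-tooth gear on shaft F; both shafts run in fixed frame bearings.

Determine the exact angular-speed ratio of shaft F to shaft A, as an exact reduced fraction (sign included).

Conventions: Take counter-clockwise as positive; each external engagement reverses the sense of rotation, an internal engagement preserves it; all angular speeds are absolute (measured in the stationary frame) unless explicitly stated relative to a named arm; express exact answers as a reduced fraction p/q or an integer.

class = fixed-axis compound train [5 meshes; 5 ratios multiply, 5 sense flips]
mesh 1 [15T→51T]: running ratio 5/17, sense −
mesh 2 [24T→25T]: running ratio 24/85, sense +
mesh 3 [20T→65T]: running ratio 96/1105, sense −
mesh 4 [65T→64T]: running ratio 3/34, sense +
mesh 5 [64T→69T]: running ratio 32/391, sense −
ω_out/ω_in = -32/391

-32/391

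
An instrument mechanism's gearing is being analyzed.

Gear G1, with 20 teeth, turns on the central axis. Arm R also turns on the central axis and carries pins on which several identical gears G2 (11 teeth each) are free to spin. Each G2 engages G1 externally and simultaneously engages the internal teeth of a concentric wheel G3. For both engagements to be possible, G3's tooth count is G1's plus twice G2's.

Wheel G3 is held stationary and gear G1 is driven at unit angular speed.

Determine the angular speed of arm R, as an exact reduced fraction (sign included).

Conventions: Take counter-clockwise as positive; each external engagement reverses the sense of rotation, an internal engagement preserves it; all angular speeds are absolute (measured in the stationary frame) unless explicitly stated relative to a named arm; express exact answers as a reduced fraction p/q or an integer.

class = planetary set [G3 = 20+2·11 = 42; Willis about the carrier]
ring teeth: 20 + 2·11 = 42
20(ω_sun−ω_arm) = −42(ω_ring−ω_arm),  ω_ring = 0, ω_sun = 1
20(1−ω_arm) = −42(0−ω_arm)  ⇒  62·ω_arm = 20  ⇒  ω_arm = 10/31
exact speed ratio = 10/31

10/31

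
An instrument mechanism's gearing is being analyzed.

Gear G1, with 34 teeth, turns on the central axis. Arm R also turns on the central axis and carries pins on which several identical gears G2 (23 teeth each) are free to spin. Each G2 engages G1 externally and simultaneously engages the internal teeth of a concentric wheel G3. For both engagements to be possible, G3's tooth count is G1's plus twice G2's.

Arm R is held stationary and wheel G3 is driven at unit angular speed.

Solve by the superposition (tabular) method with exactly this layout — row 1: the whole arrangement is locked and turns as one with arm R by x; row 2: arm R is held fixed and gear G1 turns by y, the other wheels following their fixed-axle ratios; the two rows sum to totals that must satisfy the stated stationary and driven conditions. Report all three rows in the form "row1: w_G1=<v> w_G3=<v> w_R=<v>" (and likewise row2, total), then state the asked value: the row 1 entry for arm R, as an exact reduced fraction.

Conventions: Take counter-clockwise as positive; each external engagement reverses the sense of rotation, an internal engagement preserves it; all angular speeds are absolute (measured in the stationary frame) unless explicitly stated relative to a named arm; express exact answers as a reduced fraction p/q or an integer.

row1: w_G1=0 w_G3=0 w_R=0
row2: w_G1=-40/17 w_G3=1 w_R=0
total: w_G1=-40/17 w_G3=1 w_R=0
asked value: 0

class = planetary set [G3 = 34+2·23 = 80; Willis about the carrier]
row 1 — lock + rotate with arm: ω_sun = ω_ring = ω_arm = x
row 2: sun turns y, ring = −(34/80)·y, arm 0
boundary: total ω_arm = x = 0 and total ω_ring = x − (34/80)·y = 1  ⇒  y = -40/17, x = 0
row 2 ring = −(34/80)·(-40/17) = 1
totals (row 1 + row 2): sun 0 + (-40/17) = -40/17, ring 0 + 1 = 1, arm 0 + 0 = 0
asked cell (row1, arm) = 0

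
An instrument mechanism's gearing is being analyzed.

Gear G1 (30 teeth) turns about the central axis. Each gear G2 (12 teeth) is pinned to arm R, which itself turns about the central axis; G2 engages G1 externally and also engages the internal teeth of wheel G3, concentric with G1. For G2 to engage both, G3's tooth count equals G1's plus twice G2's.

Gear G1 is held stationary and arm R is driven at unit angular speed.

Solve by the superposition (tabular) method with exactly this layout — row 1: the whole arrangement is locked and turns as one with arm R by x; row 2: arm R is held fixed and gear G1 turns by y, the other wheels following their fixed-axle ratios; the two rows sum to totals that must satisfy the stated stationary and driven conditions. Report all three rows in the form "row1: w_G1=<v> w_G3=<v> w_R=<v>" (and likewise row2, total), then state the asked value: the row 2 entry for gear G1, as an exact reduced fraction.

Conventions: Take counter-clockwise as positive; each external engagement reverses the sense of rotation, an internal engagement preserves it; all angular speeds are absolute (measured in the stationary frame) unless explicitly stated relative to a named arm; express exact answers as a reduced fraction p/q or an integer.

topology: planetary set — G1 30T / G2 12T / G3 54T, arm = carrier (Willis)
row 1: whole set turns with the arm by x
superposition row 2 [arm held]: sun y, ring −(30/54)·y, arm 0
boundary: total ω_sun = x + y = 0 and total ω_arm = x = 1  ⇒  y = -1, x = 1
row 2 ring = −(30/54)·(-1) = 5/9
totals (row 1 + row 2): sun 1 + (-1) = 0, ring 1 + 5/9 = 14/9, arm 1 + 0 = 1
asked cell (row2, sun) = -1

row1: w_G1=1 w_G3=1 w_R=1
row2: w_G1=-1 w_G3=5/9 w_R=0
total: w_G1=0 w_G3=14/9 w_R=1
asked value: -1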